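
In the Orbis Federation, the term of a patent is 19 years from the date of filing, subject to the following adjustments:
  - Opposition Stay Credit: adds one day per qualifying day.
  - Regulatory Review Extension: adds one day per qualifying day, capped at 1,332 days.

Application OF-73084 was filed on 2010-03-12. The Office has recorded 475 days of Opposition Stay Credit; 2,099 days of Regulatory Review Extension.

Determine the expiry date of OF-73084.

February 21, 2034

Base term: filing date + 19 years → 12 March 2029.
Opposition Stay Credit: +475 days → 30 June 2030.
Regulatory Review Extension: 2099 days claimed exceeds the 1332-day cap, so +1332 days → 21 February 2034.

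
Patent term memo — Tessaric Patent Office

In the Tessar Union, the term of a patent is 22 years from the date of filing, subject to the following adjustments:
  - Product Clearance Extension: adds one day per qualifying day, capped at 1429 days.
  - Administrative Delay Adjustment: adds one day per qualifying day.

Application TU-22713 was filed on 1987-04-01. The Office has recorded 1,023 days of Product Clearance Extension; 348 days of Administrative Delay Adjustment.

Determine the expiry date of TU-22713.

2013-01-01

Base term: filing date + 22 years → 1 April 2009.
Product Clearance Extension: 1023 days (within the 1429-day cap) → +1023 days → 19 January 2012.
Administrative Delay Adjustment: +348 days → 1 January 2013.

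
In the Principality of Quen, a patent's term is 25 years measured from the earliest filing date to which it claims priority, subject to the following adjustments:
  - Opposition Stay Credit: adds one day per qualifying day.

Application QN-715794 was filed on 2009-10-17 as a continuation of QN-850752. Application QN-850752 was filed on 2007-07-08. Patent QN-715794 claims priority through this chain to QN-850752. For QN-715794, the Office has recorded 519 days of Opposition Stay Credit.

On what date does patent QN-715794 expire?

Earliest priority filing: 8 July 2007.
Base term: 8 July 2007 + 25 years → 8 July 2032.
Opposition Stay Credit: +519 days → 9 December 2033.

2033-12-09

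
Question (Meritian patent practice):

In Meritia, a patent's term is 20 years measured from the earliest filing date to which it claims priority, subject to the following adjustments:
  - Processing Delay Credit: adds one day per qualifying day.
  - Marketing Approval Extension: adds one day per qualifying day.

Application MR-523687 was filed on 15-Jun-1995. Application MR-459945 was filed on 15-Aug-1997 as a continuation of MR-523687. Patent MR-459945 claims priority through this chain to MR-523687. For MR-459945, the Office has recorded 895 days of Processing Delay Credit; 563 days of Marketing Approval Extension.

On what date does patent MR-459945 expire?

Earliest priority filing: 15 June 1995.
Base term: 15 June 1995 + 20 years → 15 June 2015.
Processing Delay Credit: +895 days → 26 November 2017.
Marketing Approval Extension: +563 days → 12 June 2019.

2019-06-12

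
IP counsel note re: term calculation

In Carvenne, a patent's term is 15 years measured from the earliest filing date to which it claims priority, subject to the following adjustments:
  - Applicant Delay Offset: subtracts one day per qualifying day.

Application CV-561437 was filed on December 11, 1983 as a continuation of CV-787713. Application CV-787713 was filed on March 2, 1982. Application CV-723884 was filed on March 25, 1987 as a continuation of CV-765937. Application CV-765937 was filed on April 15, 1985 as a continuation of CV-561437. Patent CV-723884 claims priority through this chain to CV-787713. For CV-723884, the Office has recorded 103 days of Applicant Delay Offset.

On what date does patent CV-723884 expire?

Earliest priority filing: 2 March 1982.
Base term: 2 March 1982 + 15 years → 2 March 1997.
Applicant Delay Offset: −103 days → 19 November 1996.

November 19, 1996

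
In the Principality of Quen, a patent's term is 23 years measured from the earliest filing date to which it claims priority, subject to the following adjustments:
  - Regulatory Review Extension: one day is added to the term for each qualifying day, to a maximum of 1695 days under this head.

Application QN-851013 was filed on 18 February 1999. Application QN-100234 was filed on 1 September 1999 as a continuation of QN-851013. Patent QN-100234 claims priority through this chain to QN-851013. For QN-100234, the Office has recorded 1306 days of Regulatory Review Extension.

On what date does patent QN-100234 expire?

September 16, 2025

Earliest priority filing: 18 February 1999.
Base term: 18 February 1999 + 23 years → 18 February 2022.
Regulatory Review Extension: 1306 days (within the 1695-day cap) → +1306 days → 16 September 2025.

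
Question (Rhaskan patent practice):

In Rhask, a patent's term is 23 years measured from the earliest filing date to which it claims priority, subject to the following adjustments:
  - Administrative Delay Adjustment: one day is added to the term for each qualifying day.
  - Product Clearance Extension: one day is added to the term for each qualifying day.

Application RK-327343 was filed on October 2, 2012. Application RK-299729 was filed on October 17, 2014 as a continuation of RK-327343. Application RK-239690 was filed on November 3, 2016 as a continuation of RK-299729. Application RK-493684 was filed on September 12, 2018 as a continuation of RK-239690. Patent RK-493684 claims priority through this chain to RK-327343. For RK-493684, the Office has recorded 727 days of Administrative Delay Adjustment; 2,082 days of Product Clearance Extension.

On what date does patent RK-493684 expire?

2043-06-11

Earliest priority filing: 2 October 2012.
Base term: 2 October 2012 + 23 years → 2 October 2035.
Administrative Delay Adjustment: +727 days → 28 September 2037.
Product Clearance Extension: +2082 days → 11 June 2043.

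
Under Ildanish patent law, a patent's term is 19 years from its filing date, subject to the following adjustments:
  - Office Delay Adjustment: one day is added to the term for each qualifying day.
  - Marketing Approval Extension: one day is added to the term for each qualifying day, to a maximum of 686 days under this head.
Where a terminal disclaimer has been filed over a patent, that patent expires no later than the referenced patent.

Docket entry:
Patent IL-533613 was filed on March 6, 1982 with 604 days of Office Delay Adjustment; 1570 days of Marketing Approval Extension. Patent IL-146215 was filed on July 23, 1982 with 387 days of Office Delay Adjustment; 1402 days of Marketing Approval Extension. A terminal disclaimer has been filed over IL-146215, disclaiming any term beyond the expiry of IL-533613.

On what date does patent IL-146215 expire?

June 30, 2004

Natural term of IL-146215:
  Base: filing + 19 years → 23 July 2001.
  Office Delay Adjustment: +387 days → 14 August 2002.
  Marketing Approval Extension: 1402 days claimed exceeds the 686-day cap, so +686 days → 30 June 2004.
Expiry of referenced patent IL-533613:
  Base: filing + 19 years → 6 March 2001.
  Office Delay Adjustment: +604 days → 31 October 2002.
  Marketing Approval Extension: 1570 days claimed exceeds the 686-day cap, so +686 days → 16 September 2004.
Terminal disclaimer: IL-146215 expires on the earlier of 30 June 2004 and 16 September 2004.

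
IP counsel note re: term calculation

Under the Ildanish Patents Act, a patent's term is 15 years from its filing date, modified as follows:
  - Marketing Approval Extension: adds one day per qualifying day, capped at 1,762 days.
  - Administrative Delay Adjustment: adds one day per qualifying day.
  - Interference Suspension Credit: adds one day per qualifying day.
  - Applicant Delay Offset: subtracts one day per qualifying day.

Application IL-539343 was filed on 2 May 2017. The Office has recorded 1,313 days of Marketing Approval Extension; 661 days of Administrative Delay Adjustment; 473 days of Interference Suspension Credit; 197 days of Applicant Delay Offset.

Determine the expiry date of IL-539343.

2038-06-30

Base term: filing date + 15 years → 2 May 2032.
Marketing Approval Extension: 1313 days (within the 1762-day cap) → +1313 days → 6 December 2035.
Administrative Delay Adjustment: +661 days → 27 September 2037.
Interference Suspension Credit: +473 days → 13 January 2039.
Applicant Delay Offset: −197 days → 30 June 2038.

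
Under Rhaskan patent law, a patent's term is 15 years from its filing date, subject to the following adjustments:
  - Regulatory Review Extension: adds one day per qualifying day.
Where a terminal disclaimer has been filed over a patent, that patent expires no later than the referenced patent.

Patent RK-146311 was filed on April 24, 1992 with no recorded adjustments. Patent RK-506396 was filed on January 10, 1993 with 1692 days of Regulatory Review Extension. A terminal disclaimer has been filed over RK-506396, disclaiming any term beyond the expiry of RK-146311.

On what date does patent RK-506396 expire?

Natural term of RK-506396:
  Base: filing + 15 years → 10 January 2008.
  Regulatory Review Extension: +1692 days → 28 August 2012.
Expiry of referenced patent RK-146311:
  Base: filing + 15 years → 24 April 2007.
Terminal disclaimer: RK-506396 expires on the earlier of 28 August 2012 and 24 April 2007.

April 24, 2007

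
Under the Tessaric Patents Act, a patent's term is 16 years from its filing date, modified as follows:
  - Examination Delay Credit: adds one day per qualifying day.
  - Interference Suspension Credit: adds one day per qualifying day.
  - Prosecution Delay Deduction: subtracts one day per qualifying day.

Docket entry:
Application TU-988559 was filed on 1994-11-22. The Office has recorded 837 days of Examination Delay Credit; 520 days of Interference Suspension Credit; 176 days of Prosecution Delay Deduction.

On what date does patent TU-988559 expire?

Base term: filing date + 16 years → 22 November 2010.
Examination Delay Credit: +837 days → 8 March 2013.
Interference Suspension Credit: +520 days → 10 August 2014.
Prosecution Delay Deduction: −176 days → 15 February 2014.

2014-02-15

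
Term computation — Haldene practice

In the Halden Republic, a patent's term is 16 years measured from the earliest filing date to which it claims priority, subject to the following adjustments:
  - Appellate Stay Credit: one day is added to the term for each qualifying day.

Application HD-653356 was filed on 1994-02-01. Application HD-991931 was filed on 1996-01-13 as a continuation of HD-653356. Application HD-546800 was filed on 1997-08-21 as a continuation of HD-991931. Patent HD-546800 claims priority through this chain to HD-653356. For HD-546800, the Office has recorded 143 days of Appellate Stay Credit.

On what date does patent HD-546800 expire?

June 24, 2010

Earliest priority filing: 1 February 1994.
Base term: 1 February 1994 + 16 years → 1 February 2010.
Appellate Stay Credit: +143 days → 24 June 2010.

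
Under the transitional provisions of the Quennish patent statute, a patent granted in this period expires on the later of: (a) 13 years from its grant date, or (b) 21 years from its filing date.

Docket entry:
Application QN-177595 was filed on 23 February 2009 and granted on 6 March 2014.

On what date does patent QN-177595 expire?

2030-02-23

(a) grant + 13 years → 6 March 2027.
(b) filing + 21 years → 23 February 2030.
Later of the two: 23 February 2030.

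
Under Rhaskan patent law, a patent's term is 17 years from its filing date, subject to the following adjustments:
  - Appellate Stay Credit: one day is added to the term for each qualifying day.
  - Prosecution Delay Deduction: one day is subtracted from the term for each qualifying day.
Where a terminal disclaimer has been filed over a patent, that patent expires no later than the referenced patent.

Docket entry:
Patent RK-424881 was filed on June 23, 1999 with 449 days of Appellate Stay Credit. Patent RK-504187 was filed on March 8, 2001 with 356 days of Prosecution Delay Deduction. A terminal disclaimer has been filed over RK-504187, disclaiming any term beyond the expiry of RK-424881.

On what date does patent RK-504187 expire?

March 17, 2017

Natural term of RK-504187:
  Base: filing + 17 years → 8 March 2018.
  Prosecution Delay Deduction: −356 days → 17 March 2017.
Expiry of referenced patent RK-424881:
  Base: filing + 17 years → 23 June 2016.
  Appellate Stay Credit: +449 days → 15 September 2017.
Terminal disclaimer: RK-504187 expires on the earlier of 17 March 2017 and 15 September 2017.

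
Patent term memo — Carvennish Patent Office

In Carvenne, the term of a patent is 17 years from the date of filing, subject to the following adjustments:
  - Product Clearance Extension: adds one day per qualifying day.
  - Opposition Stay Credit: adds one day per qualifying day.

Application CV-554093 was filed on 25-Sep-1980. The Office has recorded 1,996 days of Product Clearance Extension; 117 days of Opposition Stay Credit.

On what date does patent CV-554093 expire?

Base term: filing date + 17 years → 25 September 1997.
Product Clearance Extension: +1996 days → 14 March 2003.
Opposition Stay Credit: +117 days → 9 July 2003.

July 9, 2003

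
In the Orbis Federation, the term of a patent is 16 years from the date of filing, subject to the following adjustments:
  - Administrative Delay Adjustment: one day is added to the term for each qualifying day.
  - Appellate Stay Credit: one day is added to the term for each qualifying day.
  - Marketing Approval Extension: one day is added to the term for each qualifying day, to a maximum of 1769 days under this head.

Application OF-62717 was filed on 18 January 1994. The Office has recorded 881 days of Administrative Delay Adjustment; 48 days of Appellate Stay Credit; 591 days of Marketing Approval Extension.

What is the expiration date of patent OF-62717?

Base term: filing date + 16 years → 18 January 2010.
Administrative Delay Adjustment: +881 days → 17 June 2012.
Appellate Stay Credit: +48 days → 4 August 2012.
Marketing Approval Extension: 591 days (within the 1769-day cap) → +591 days → 18 March 2014.

2014-03-18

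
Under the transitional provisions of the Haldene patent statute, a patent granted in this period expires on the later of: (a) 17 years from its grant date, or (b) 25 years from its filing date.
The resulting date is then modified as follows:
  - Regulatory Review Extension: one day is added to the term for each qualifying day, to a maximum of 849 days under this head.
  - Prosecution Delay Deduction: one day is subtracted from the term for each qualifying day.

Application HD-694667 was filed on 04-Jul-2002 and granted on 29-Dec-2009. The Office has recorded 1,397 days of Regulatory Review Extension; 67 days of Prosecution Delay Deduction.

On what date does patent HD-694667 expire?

(a) grant + 17 years → 29 December 2026.
(b) filing + 25 years → 4 July 2027.
Later of the two: 4 July 2027.
Regulatory Review Extension: 1397 days claimed exceeds the 849-day cap, so +849 days → 30 October 2029.
Prosecution Delay Deduction: −67 days → 24 August 2029.

August 24, 2029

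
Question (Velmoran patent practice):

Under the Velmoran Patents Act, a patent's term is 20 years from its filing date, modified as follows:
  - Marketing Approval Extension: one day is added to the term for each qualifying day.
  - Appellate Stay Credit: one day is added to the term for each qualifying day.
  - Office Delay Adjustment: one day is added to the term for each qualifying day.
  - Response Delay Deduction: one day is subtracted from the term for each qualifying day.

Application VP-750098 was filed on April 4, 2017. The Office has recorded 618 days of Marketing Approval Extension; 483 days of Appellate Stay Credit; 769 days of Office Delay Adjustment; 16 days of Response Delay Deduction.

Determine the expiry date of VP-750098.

2042-05-02

Base term: filing date + 20 years → 4 April 2037.
Marketing Approval Extension: +618 days → 13 December 2038.
Appellate Stay Credit: +483 days → 9 April 2040.
Office Delay Adjustment: +769 days → 18 May 2042.
Response Delay Deduction: −16 days → 2 May 2042.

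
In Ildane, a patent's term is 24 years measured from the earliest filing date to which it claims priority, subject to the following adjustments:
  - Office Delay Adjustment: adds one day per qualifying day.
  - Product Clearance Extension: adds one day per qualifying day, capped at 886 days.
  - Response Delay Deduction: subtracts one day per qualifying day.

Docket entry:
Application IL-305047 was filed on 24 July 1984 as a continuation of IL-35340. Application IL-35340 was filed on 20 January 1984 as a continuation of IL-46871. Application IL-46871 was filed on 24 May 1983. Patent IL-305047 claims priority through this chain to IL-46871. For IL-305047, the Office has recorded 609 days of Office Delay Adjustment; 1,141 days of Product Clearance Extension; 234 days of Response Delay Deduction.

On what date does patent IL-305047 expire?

Earliest priority filing: 24 May 1983.
Base term: 24 May 1983 + 24 years → 24 May 2007.
Office Delay Adjustment: +609 days → 22 January 2009.
Product Clearance Extension: 1141 days claimed exceeds the 886-day cap, so +886 days → 27 June 2011.
Response Delay Deduction: −234 days → 5 November 2010.

2010-11-05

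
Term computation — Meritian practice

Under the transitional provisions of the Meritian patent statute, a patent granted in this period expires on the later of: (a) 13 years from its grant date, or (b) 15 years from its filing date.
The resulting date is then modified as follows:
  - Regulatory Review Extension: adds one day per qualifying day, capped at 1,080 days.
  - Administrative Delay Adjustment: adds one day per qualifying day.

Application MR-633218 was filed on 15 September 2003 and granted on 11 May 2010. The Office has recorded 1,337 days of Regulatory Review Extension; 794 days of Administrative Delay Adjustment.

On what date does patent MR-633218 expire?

(a) grant + 13 years → 11 May 2023.
(b) filing + 15 years → 15 September 2018.
Later of the two: 11 May 2023.
Regulatory Review Extension: 1337 days claimed exceeds the 1080-day cap, so +1080 days → 25 April 2026.
Administrative Delay Adjustment: +794 days → 27 June 2028.

June 27, 2028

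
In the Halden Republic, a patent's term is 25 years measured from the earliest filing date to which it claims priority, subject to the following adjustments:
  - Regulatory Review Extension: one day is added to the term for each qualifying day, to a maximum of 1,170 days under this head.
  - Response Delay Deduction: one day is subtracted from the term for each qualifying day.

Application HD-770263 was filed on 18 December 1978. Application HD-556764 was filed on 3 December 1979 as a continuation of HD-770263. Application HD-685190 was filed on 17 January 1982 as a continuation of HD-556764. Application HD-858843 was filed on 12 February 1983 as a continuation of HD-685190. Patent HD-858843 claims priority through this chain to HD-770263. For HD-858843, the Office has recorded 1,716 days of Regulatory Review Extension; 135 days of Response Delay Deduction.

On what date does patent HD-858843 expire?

2006-10-18

Earliest priority filing: 18 December 1978.
Base term: 18 December 1978 + 25 years → 18 December 2003.
Regulatory Review Extension: 1716 days claimed exceeds the 1170-day cap, so +1170 days → 2 March 2007.
Response Delay Deduction: −135 days → 18 October 2006.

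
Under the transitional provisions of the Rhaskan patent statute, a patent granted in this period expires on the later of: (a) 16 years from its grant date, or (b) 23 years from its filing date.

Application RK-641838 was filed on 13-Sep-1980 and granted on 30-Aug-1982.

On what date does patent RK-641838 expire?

(a) grant + 16 years → 30 August 1998.
(b) filing + 23 years → 13 September 2003.
Later of the two: 13 September 2003.

2003-09-13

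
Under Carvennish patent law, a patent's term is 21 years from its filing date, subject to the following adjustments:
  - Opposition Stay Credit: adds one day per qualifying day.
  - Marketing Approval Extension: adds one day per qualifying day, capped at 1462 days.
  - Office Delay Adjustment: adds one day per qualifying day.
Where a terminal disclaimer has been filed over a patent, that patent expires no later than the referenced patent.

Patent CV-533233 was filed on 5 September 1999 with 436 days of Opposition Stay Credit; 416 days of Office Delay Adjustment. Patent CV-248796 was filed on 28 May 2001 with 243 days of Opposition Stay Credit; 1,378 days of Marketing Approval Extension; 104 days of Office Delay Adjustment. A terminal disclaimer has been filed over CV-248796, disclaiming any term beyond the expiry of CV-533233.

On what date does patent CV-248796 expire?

January 5, 2023

Natural term of CV-248796:
  Base: filing + 21 years → 28 May 2022.
  Opposition Stay Credit: +243 days → 26 January 2023.
  Marketing Approval Extension: 1378 days (within the 1462-day cap) → +1378 days → 4 November 2026.
  Office Delay Adjustment: +104 days → 16 February 2027.
Expiry of referenced patent CV-533233:
  Base: filing + 21 years → 5 September 2020.
  Opposition Stay Credit: +436 days → 15 November 2021.
  Office Delay Adjustment: +416 days → 5 January 2023.
Terminal disclaimer: CV-248796 expires on the earlier of 16 February 2027 and 5 January 2023.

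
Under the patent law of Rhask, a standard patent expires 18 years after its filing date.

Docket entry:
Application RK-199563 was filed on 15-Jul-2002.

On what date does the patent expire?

Filing date + 18 years → 15 July 2020.

July 15, 2020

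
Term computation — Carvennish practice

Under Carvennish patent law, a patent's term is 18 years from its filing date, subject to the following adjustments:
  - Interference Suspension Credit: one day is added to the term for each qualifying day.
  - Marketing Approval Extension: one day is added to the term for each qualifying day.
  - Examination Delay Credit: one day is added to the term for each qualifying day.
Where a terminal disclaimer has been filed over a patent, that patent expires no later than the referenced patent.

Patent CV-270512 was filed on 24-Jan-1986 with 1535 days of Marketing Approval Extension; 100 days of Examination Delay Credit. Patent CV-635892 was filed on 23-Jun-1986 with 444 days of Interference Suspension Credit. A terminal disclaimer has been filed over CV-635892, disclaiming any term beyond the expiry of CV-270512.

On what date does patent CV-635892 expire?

Natural term of CV-635892:
  Base: filing + 18 years → 23 June 2004.
  Interference Suspension Credit: +444 days → 10 September 2005.
Expiry of referenced patent CV-270512:
  Base: filing + 18 years → 24 January 2004.
  Marketing Approval Extension: +1535 days → 7 April 2008.
  Examination Delay Credit: +100 days → 16 July 2008.
Terminal disclaimer: CV-635892 expires on the earlier of 10 September 2005 and 16 July 2008.

September 10, 2005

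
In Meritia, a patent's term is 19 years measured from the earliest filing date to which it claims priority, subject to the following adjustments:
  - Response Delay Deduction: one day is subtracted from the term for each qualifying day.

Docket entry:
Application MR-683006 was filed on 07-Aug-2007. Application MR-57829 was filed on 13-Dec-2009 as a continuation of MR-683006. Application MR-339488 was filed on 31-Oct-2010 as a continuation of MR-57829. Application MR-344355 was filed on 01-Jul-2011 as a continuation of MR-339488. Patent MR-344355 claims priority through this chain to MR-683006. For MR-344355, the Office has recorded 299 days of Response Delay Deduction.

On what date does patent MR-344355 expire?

Earliest priority filing: 7 August 2007.
Base term: 7 August 2007 + 19 years → 7 August 2026.
Response Delay Deduction: −299 days → 12 October 2025.

2025-10-12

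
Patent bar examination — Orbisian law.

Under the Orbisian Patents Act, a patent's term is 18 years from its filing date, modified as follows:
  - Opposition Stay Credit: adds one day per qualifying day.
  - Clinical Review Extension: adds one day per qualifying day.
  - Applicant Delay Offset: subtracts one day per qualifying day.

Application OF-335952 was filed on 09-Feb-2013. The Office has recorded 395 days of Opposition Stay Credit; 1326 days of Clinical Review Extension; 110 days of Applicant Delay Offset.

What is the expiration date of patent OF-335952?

2035-07-09

Base term: filing date + 18 years → 9 February 2031.
Opposition Stay Credit: +395 days → 10 March 2032.
Clinical Review Extension: +1326 days → 27 October 2035.
Applicant Delay Offset: −110 days → 9 July 2035.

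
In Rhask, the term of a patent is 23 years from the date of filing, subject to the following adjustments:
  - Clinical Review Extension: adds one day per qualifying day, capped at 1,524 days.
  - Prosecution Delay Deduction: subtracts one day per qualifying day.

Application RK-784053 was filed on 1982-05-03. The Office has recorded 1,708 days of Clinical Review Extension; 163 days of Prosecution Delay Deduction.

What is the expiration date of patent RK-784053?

2009-01-23

Base term: filing date + 23 years → 3 May 2005.
Clinical Review Extension: 1708 days claimed exceeds the 1524-day cap, so +1524 days → 5 July 2009.
Prosecution Delay Deduction: −163 days → 23 January 2009.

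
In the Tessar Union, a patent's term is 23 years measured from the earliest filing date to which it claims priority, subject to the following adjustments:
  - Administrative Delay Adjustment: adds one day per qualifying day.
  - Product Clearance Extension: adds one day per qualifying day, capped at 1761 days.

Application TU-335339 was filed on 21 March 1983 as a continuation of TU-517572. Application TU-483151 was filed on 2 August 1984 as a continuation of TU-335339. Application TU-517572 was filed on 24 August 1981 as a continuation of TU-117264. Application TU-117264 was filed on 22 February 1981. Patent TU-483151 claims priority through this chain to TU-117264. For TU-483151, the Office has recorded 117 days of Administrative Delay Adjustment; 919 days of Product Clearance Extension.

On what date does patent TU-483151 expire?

December 24, 2006

Earliest priority filing: 22 February 1981.
Base term: 22 February 1981 + 23 years → 22 February 2004.
Administrative Delay Adjustment: +117 days → 18 June 2004.
Product Clearance Extension: 919 days (within the 1761-day cap) → +919 days → 24 December 2006.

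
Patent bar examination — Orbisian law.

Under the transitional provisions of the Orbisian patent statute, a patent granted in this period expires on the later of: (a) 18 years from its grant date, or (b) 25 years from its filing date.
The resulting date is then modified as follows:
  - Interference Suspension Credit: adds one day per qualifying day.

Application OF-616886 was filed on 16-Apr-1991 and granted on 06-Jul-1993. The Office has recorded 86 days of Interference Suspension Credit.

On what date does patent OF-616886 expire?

July 11, 2016

(a) grant + 18 years → 6 July 2011.
(b) filing + 25 years → 16 April 2016.
Later of the two: 16 April 2016.
Interference Suspension Credit: +86 days → 11 July 2016.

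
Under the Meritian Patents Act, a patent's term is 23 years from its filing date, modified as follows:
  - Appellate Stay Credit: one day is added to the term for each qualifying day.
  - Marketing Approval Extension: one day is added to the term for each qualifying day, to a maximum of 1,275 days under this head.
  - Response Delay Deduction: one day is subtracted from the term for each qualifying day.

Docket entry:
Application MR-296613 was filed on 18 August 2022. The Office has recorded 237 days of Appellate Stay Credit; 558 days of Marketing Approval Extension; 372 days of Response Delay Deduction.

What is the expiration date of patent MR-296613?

Base term: filing date + 23 years → 18 August 2045.
Appellate Stay Credit: +237 days → 12 April 2046.
Marketing Approval Extension: 558 days (within the 1275-day cap) → +558 days → 22 October 2047.
Response Delay Deduction: −372 days → 15 October 2046.

2046-10-15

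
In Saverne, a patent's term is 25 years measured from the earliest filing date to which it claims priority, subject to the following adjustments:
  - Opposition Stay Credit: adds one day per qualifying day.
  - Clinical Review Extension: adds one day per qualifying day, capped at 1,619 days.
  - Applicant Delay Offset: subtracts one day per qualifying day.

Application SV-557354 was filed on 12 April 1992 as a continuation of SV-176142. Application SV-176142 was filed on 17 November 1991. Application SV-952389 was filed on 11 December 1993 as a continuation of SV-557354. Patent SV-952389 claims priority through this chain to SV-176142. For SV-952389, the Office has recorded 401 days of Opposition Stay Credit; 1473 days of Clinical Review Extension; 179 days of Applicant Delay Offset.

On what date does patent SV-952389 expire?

July 9, 2021

Earliest priority filing: 17 November 1991.
Base term: 17 November 1991 + 25 years → 17 November 2016.
Opposition Stay Credit: +401 days → 23 December 2017.
Clinical Review Extension: 1473 days (within the 1619-day cap) → +1473 days → 4 January 2022.
Applicant Delay Offset: −179 days → 9 July 2021.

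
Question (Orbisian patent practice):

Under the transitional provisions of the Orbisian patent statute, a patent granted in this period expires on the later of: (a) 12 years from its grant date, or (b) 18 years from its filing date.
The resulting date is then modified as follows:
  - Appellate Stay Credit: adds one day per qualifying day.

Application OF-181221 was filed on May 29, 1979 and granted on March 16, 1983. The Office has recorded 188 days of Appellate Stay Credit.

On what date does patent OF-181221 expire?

December 3, 1997

(a) grant + 12 years → 16 March 1995.
(b) filing + 18 years → 29 May 1997.
Later of the two: 29 May 1997.
Appellate Stay Credit: +188 days → 3 December 1997.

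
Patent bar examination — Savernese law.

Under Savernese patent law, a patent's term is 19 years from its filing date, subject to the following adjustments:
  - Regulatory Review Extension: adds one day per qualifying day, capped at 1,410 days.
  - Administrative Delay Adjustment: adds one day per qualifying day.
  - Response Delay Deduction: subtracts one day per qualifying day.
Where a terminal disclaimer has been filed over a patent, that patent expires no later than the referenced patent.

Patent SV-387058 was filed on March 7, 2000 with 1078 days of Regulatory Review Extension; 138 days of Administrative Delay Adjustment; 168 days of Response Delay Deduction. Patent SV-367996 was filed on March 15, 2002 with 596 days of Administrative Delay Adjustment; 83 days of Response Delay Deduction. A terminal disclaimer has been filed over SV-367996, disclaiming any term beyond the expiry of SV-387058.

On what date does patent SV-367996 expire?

Natural term of SV-367996:
  Base: filing + 19 years → 15 March 2021.
  Administrative Delay Adjustment: +596 days → 1 November 2022.
  Response Delay Deduction: −83 days → 10 August 2022.
Expiry of referenced patent SV-387058:
  Base: filing + 19 years → 7 March 2019.
  Regulatory Review Extension: 1078 days (within the 1410-day cap) → +1078 days → 17 February 2022.
  Administrative Delay Adjustment: +138 days → 5 July 2022.
  Response Delay Deduction: −168 days → 18 January 2022.
Terminal disclaimer: SV-367996 expires on the earlier of 10 August 2022 and 18 January 2022.

2022-01-18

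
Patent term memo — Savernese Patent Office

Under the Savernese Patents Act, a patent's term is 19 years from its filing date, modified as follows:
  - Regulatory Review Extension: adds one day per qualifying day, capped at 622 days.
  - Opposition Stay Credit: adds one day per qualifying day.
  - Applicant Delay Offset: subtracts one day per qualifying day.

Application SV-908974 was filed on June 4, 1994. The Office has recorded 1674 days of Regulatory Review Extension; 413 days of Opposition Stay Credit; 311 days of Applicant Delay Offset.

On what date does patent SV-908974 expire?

May 29, 2015

Base term: filing date + 19 years → 4 June 2013.
Regulatory Review Extension: 1674 days claimed exceeds the 622-day cap, so +622 days → 16 February 2015.
Opposition Stay Credit: +413 days → 4 April 2016.
Applicant Delay Offset: −311 days → 29 May 2015.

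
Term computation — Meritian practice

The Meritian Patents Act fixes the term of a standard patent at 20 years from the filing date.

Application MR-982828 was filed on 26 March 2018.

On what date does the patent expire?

Filing date + 20 years → 26 March 2038.

2038-03-26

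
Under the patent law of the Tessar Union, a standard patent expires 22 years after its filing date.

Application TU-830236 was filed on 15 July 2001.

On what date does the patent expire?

2023-07-15

Filing date + 22 years → 15 July 2023.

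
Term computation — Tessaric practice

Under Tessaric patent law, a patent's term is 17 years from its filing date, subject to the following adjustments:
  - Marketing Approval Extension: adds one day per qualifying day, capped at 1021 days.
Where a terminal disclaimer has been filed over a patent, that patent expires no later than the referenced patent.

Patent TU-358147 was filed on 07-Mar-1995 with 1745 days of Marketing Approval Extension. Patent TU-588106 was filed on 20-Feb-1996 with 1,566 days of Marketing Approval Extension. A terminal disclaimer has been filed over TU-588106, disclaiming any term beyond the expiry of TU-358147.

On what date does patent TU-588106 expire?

Natural term of TU-588106:
  Base: filing + 17 years → 20 February 2013.
  Marketing Approval Extension: 1566 days claimed exceeds the 1021-day cap, so +1021 days → 8 December 2015.
Expiry of referenced patent TU-358147:
  Base: filing + 17 years → 7 March 2012.
  Marketing Approval Extension: 1745 days claimed exceeds the 1021-day cap, so +1021 days → 23 December 2014.
Terminal disclaimer: TU-588106 expires on the earlier of 8 December 2015 and 23 December 2014.

December 23, 2014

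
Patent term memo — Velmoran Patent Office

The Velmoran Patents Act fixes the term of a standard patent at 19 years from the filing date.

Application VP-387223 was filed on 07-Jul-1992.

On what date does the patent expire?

Filing date + 19 years → 7 July 2011.

July 7, 2011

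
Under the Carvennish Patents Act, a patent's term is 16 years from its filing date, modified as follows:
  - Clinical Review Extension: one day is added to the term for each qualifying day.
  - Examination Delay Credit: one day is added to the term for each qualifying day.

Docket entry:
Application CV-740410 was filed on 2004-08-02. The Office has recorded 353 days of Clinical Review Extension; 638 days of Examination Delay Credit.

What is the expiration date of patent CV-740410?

Base term: filing date + 16 years → 2 August 2020.
Clinical Review Extension: +353 days → 21 July 2021.
Examination Delay Credit: +638 days → 20 April 2023.

April 20, 2023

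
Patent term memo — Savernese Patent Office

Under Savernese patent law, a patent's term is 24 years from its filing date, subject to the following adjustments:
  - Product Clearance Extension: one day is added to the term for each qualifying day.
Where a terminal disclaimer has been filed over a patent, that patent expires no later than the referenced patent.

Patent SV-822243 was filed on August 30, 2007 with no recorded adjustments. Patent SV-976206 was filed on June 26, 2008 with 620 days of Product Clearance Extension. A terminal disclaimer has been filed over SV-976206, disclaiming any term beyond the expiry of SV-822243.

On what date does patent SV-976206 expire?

2031-08-30

Natural term of SV-976206:
  Base: filing + 24 years → 26 June 2032.
  Product Clearance Extension: +620 days → 8 March 2034.
Expiry of referenced patent SV-822243:
  Base: filing + 24 years → 30 August 2031.
Terminal disclaimer: SV-976206 expires on the earlier of 8 March 2034 and 30 August 2031.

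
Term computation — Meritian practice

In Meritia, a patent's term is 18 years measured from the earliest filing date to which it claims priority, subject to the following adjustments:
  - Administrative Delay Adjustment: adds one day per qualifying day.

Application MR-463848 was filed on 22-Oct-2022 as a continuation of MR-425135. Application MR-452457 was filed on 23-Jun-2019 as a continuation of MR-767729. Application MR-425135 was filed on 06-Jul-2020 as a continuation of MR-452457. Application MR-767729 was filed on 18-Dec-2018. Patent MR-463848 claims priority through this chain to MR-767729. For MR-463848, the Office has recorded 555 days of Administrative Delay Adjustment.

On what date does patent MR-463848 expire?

June 26, 2038

Earliest priority filing: 18 December 2018.
Base term: 18 December 2018 + 18 years → 18 December 2036.
Administrative Delay Adjustment: +555 days → 26 June 2038.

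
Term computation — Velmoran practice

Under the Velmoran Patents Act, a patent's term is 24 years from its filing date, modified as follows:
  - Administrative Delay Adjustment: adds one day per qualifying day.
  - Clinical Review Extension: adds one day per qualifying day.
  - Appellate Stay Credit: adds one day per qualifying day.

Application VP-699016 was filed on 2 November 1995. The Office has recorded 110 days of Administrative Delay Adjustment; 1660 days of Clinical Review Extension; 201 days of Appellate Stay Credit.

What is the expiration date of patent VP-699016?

Base term: filing date + 24 years → 2 November 2019.
Administrative Delay Adjustment: +110 days → 20 February 2020.
Clinical Review Extension: +1660 days → 6 September 2024.
Appellate Stay Credit: +201 days → 26 March 2025.

March 26, 2025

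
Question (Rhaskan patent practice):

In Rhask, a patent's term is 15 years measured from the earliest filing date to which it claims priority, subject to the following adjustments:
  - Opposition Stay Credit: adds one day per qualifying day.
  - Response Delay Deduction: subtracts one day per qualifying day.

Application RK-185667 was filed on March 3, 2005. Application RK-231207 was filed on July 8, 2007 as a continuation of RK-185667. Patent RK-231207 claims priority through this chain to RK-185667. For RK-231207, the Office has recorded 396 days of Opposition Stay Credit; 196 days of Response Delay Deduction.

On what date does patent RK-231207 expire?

Earliest priority filing: 3 March 2005.
Base term: 3 March 2005 + 15 years → 3 March 2020.
Opposition Stay Credit: +396 days → 3 April 2021.
Response Delay Deduction: −196 days → 19 September 2020.

2020-09-19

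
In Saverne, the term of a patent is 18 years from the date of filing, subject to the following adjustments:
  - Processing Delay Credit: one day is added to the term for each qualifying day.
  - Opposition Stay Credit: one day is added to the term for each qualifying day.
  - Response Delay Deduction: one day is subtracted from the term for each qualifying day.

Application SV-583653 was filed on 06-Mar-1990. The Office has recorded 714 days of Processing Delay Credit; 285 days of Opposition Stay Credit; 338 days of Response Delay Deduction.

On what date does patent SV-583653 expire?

2009-12-27

Base term: filing date + 18 years → 6 March 2008.
Processing Delay Credit: +714 days → 18 February 2010.
Opposition Stay Credit: +285 days → 30 November 2010.
Response Delay Deduction: −338 days → 27 December 2009.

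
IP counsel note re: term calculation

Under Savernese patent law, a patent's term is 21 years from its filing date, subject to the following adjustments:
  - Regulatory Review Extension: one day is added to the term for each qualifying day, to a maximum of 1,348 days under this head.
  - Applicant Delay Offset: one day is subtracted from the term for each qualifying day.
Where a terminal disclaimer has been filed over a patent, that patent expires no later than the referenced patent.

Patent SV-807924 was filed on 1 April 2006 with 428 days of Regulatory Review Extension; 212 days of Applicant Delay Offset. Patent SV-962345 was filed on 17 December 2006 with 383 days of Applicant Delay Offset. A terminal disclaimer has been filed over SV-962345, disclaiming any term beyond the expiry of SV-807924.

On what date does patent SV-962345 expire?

2026-11-29

Natural term of SV-962345:
  Base: filing + 21 years → 17 December 2027.
  Applicant Delay Offset: −383 days → 29 November 2026.
Expiry of referenced patent SV-807924:
  Base: filing + 21 years → 1 April 2027.
  Regulatory Review Extension: 428 days (within the 1348-day cap) → +428 days → 2 June 2028.
  Applicant Delay Offset: −212 days → 3 November 2027.
Terminal disclaimer: SV-962345 expires on the earlier of 29 November 2026 and 3 November 2027.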